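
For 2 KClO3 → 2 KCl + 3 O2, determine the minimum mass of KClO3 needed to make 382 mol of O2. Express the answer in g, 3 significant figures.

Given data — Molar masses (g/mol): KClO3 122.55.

n(O2) = 382.0 mol
n(KClO3) = (2/3) × 382.0 = 254.7 mol
mass = 254.7 × 122.55 = 31210 g

31200 g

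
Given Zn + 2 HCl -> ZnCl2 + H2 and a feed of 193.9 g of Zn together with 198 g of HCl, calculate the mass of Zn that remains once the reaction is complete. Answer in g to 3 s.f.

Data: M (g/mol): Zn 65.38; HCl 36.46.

16.4 g

n(Zn) = 193.9 / 65.38 = 2.966 mol
n(HCl) = 198.0 / 36.46 = 5.431 mol
n/ν for Zn = 2.966/1 = 2.966
n/ν for HCl = 5.431/2 = 2.716
Smallest n/ν is HCl → limiting reagent.
Zn consumed = (1/2) × 5.431 = 2.716 mol
Zn remaining = 2.966 − 2.716 = 0.2500 mol
mass = 0.2500 × 65.38 = 16.35 g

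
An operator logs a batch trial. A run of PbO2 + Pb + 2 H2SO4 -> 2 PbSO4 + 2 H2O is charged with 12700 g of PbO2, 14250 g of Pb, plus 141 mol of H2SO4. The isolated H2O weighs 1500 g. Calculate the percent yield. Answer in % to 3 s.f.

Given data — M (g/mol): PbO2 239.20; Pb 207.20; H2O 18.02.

n(PbO2) = 12700 / 239.20 = 53.09 mol
n(Pb) = 14250 / 207.20 = 68.77 mol
n(H2SO4) = 141.0 mol
n/ν for PbO2 = 53.09/1 = 53.09
n/ν for Pb = 68.77/1 = 68.77
n/ν for H2SO4 = 141.0/2 = 70.50
Smallest n/ν is PbO2 → limiting reagent.
theoretical n(H2O) = (2/1) × 53.09 = 106.2 mol → 1914 g
% yield = 1500 / 1914 × 100 = 78.37 %

78.4 %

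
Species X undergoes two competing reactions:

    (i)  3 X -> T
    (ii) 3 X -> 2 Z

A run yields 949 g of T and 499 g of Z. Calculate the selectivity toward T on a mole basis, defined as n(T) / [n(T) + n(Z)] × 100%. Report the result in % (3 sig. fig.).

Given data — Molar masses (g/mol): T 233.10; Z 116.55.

n(T) = 949 / 233.10 = 4.071 mol
n(Z) = 499 / 116.55 = 4.281 mol
selectivity = 4.071/(4.071+4.281) × 100 = 48.74 %

48.7 %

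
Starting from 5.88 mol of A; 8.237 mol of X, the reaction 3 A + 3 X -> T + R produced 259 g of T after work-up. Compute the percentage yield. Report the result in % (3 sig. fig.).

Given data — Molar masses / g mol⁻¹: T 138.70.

95.3 %

n(A) = 5.880 mol
n(X) = 8.237 mol
n/ν → A: 1.960, X: 2.746; A is limiting.
theoretical n(T) = (1/3) × 5.880 = 1.960 mol → 271.9 g
% yield = 259 / 271.9 × 100 = 95.26 %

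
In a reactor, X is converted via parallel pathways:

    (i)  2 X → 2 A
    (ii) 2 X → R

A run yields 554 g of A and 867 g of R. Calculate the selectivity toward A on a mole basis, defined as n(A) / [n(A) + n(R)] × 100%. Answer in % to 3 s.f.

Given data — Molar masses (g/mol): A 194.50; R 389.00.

n(A) = 554 / 194.50 = 2.848 mol
n(R) = 867 / 389.00 = 2.229 mol
selectivity = 2.848/(2.848+2.229) × 100 = 56.10 %

56.1 %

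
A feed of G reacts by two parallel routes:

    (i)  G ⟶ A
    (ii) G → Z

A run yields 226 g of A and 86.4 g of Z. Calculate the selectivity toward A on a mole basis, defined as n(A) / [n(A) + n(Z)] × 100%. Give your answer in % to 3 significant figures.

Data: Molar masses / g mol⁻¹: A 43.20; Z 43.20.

n(A) = 226 / 43.20 = 5.231 mol
n(Z) = 86.4 / 43.20 = 2.000 mol
selectivity = 5.231/(5.231+2.000) × 100 = 72.34 %

72.3 %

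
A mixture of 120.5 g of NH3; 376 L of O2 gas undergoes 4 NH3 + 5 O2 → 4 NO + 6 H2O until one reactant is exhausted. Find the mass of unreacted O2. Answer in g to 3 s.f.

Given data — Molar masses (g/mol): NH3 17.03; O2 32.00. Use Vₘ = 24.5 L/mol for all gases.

n(NH3) = 120.5 / 17.03 = 7.076 mol
n(O2) = 376.0 / 24.5 = 15.35 mol
n/ν for NH3 = 7.076/4 = 1.769
n/ν for O2 = 15.35/5 = 3.070
Smallest n/ν is NH3 → limiting reagent.
O2 consumed = (5/4) × 7.076 = 8.845 mol
O2 remaining = 15.35 − 8.845 = 6.505 mol
mass = 6.505 × 32.00 = 208.2 g

208 g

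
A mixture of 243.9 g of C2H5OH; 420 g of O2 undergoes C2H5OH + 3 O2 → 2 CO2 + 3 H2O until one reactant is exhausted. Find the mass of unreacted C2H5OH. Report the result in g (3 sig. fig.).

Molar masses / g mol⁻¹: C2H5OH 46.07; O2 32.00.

n(C2H5OH) = 243.9 / 46.07 = 5.294 mol
n(O2) = 420.0 / 32.00 = 13.13 mol
n/ν for C2H5OH = 5.294/1 = 5.294
n/ν for O2 = 13.13/3 = 4.377
Smallest n/ν is O2 → limiting reagent.
C2H5OH consumed = (1/3) × 13.13 = 4.377 mol
C2H5OH remaining = 5.294 − 4.377 = 0.9170 mol
mass = 0.9170 × 46.07 = 42.25 g

42.3 g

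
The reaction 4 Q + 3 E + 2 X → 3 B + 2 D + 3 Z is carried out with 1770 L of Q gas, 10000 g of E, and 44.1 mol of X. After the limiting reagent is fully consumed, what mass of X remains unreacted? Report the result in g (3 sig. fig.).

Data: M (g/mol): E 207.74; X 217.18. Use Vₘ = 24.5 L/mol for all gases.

n(Q) = 1770 / 24.5 = 72.24 mol
n(E) = 10000 / 207.74 = 48.14 mol
n(X) = 44.10 mol
n/ν for Q = 72.24/4 = 18.06
n/ν for E = 48.14/3 = 16.05
n/ν for X = 44.10/2 = 22.05
Smallest n/ν is E → limiting reagent.
X consumed = (2/3) × 48.14 = 32.09 mol
X remaining = 44.10 − 32.09 = 12.01 mol
mass = 12.01 × 217.18 = 2608 g

2610 g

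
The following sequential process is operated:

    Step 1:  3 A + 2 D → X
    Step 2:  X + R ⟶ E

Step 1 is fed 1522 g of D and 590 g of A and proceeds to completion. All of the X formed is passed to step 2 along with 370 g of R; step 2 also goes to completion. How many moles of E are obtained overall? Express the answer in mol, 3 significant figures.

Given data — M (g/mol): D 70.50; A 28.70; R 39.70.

6.85 mol

Step 1:
n(D) = 1522 / 70.50 = 21.59 mol
n(A) = 590.0 / 28.70 = 20.56 mol
n/ν for D = 21.59/2 = 10.80
n/ν for A = 20.56/3 = 6.853
Smallest n/ν is A → limiting reagent.
n(X) produced = (1/3) × 20.56 = 6.853 mol
Step 2:
n(X) available = 6.853 mol
n(R) = 370.0 / 39.70 = 9.320 mol
n/ν for X = 6.853/1 = 6.853
n/ν for R = 9.320/1 = 9.320
Smallest n/ν is X → limiting reagent.
n(E) = (1/1) × 6.853 = 6.853 mol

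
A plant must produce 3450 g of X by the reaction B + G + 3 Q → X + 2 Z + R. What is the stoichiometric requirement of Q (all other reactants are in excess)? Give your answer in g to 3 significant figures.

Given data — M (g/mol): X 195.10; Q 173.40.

9200 g

n(X) = 3450 / 195.10 = 17.68 mol
n(Q) = (3/1) × 17.68 = 53.04 mol
mass = 53.04 × 173.40 = 9197 g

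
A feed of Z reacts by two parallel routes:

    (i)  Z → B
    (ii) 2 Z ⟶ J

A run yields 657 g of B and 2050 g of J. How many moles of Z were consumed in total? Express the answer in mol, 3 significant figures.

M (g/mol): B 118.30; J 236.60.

n(B) = 657 / 118.30 = 5.554 mol
n(J) = 2050 / 236.60 = 8.664 mol
n(Z) via (i) = (1/1)×5.554 = 5.554 mol
n(Z) via (ii) = (2/1)×8.664 = 17.33 mol
total n(Z) = 5.554 + 17.33 = 22.88 mol

22.9 mol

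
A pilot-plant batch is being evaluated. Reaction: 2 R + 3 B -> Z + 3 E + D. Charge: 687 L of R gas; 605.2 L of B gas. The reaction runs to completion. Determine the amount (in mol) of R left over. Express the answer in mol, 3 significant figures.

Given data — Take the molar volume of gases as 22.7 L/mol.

12.5 mol

n(R) = 687.0 / 22.7 = 30.26 mol
n(B) = 605.2 / 22.7 = 26.66 mol
n/ν for R = 30.26/2 = 15.13
n/ν for B = 26.66/3 = 8.887
Smallest n/ν is B → limiting reagent.
R consumed = (2/3) × 26.66 = 17.77 mol
R remaining = 30.26 − 17.77 = 12.49 mol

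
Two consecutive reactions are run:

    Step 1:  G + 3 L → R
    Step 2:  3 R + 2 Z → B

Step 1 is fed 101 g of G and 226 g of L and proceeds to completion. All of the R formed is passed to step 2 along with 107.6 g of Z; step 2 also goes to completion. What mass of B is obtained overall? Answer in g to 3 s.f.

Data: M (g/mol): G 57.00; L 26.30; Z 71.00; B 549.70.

Step 1:
n(G) = 101.0 / 57.00 = 1.772 mol
n(L) = 226.0 / 26.30 = 8.593 mol
n/ν → G: 1.772, L: 2.864; G is limiting.
n(R) produced = (1/1) × 1.772 = 1.772 mol
Step 2:
n(R) available = 1.772 mol
n(Z) = 107.6 / 71.00 = 1.515 mol
n/ν → R: 0.5907, Z: 0.7575; R is limiting.
n(B) = (1/3) × 1.772 = 0.5907 mol
mass = 0.5907 × 549.70 = 324.7 g

325 g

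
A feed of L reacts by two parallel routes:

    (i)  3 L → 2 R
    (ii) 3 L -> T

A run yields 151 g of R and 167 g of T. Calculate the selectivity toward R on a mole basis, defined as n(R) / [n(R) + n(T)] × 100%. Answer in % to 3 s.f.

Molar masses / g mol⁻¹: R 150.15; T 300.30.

64.4 %

n(R) = 151 / 150.15 = 1.006 mol
n(T) = 167 / 300.30 = 0.5561 mol
selectivity = 1.006/(1.006+0.5561) × 100 = 64.40 %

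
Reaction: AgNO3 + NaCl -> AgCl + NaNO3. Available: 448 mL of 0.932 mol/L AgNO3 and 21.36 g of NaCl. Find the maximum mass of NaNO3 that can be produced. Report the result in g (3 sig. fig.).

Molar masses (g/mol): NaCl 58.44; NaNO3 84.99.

31.1 g

n(AgNO3) = 0.932 × 448.0/1000 = 0.4175 mol
n(NaCl) = 21.36 / 58.44 = 0.3655 mol
n/ν for AgNO3 = 0.4175/1 = 0.4175
n/ν for NaCl = 0.3655/1 = 0.3655
Smallest n/ν is NaCl → limiting reagent.
n(NaNO3) = (1/1) × 0.3655 = 0.3655 mol
mass = 0.3655 × 84.99 = 31.06 g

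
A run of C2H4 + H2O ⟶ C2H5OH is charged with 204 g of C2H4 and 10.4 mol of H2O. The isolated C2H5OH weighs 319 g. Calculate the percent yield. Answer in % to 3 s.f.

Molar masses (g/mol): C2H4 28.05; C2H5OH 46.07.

n(C2H4) = 204.0 / 28.05 = 7.273 mol
n(H2O) = 10.40 mol
n/ν for C2H4 = 7.273/1 = 7.273
n/ν for H2O = 10.40/1 = 10.40
Smallest n/ν is C2H4 → limiting reagent.
theoretical n(C2H5OH) = (1/1) × 7.273 = 7.273 mol → 335.1 g
% yield = 319 / 335.1 × 100 = 95.20 %

95.2 %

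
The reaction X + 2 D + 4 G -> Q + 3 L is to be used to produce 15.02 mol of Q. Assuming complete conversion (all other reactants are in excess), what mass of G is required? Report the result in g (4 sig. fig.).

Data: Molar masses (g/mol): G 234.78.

n(Q) = 15.02 mol
n(G) = (4/1) × 15.02 = 60.08 mol
mass = 60.08 × 234.78 = 14110 g

14110 g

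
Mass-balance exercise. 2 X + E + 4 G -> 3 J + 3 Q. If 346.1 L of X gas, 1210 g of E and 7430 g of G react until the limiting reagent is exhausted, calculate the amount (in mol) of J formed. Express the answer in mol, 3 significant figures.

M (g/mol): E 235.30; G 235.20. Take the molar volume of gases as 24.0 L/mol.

n(X) = 346.1 / 24.0 = 14.42 mol
n(E) = 1210 / 235.30 = 5.142 mol
n(G) = 7430 / 235.20 = 31.59 mol
n/ν for X = 14.42/2 = 7.210
n/ν for E = 5.142/1 = 5.142
n/ν for G = 31.59/4 = 7.898
Smallest n/ν is E → limiting reagent.
n(J) = (3/1) × 5.142 = 15.43 mol

15.4 mol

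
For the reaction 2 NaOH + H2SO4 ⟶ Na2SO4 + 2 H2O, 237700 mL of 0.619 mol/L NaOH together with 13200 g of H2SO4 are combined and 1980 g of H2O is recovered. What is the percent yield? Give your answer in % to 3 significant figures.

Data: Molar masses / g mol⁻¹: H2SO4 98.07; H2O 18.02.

74.7 %

n(NaOH) = 0.619 × 237700/1000 = 147.1 mol
n(H2SO4) = 13200 / 98.07 = 134.6 mol
n/ν for NaOH = 147.1/2 = 73.55
n/ν for H2SO4 = 134.6/1 = 134.6
Smallest n/ν is NaOH → limiting reagent.
theoretical n(H2O) = (2/2) × 147.1 = 147.1 mol → 2651 g
% yield = 1980 / 2651 × 100 = 74.69 %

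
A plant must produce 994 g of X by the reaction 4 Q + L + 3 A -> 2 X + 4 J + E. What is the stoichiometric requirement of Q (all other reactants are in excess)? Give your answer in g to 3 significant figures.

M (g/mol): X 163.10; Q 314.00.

3830 g

n(X) = 994 / 163.10 = 6.094 mol
n(Q) = (4/2) × 6.094 = 12.19 mol
mass = 12.19 × 314.00 = 3828 g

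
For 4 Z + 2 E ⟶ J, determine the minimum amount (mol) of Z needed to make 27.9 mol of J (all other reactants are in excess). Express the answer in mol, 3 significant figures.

n(J) = 27.90 mol
n(Z) = (4/1) × 27.90 = 111.6 mol

112 mol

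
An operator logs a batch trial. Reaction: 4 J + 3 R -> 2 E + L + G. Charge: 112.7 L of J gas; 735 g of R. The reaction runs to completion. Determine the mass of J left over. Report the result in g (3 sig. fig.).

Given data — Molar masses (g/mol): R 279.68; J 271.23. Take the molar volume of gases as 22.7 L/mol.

396 g

n(J) = 112.7 / 22.7 = 4.965 mol
n(R) = 735.0 / 279.68 = 2.628 mol
n/ν for J = 4.965/4 = 1.241
n/ν for R = 2.628/3 = 0.8760
Smallest n/ν is R → limiting reagent.
J consumed = (4/3) × 2.628 = 3.504 mol
J remaining = 4.965 − 3.504 = 1.461 mol
mass = 1.461 × 271.23 = 396.3 g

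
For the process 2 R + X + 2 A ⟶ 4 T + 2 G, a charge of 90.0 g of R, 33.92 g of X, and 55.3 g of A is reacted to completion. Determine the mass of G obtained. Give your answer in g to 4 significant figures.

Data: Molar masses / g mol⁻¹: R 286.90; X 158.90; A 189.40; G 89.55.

26.15 g

n(R) = 90.00 / 286.90 = 0.3137 mol
n(X) = 33.92 / 158.90 = 0.2135 mol
n(A) = 55.30 / 189.40 = 0.2920 mol
n/ν for R = 0.3137/2 = 0.1569
n/ν for X = 0.2135/1 = 0.2135
n/ν for A = 0.2920/2 = 0.1460
Smallest n/ν is A → limiting reagent.
n(G) = (2/2) × 0.2920 = 0.2920 mol
mass = 0.2920 × 89.55 = 26.15 g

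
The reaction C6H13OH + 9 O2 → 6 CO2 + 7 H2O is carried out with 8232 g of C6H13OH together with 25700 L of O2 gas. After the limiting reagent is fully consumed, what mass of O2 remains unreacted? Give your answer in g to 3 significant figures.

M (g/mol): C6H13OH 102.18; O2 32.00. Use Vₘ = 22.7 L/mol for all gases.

13000 g

n(C6H13OH) = 8232 / 102.18 = 80.56 mol
n(O2) = 25700 / 22.7 = 1132 mol
n/ν for C6H13OH = 80.56/1 = 80.56
n/ν for O2 = 1132/9 = 125.8
Smallest n/ν is C6H13OH → limiting reagent.
O2 consumed = (9/1) × 80.56 = 725.0 mol
O2 remaining = 1132 − 725.0 = 407.0 mol
mass = 407.0 × 32.00 = 13020 g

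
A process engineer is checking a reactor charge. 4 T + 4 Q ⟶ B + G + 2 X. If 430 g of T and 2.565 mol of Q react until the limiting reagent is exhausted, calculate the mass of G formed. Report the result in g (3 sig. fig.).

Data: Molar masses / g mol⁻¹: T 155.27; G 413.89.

n(T) = 430.0 / 155.27 = 2.769 mol
n(Q) = 2.565 mol
n/ν → T: 0.6923, Q: 0.6413; Q is limiting.
n(G) = (1/4) × 2.565 = 0.6413 mol
mass = 0.6413 × 413.89 = 265.4 g

265 g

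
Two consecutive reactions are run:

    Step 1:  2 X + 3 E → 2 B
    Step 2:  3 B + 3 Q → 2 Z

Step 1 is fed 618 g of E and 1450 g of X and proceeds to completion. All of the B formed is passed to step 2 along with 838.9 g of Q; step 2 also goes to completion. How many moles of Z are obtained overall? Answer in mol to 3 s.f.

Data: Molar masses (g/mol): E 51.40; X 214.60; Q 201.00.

Step 1:
n(E) = 618.0 / 51.40 = 12.02 mol
n(X) = 1450 / 214.60 = 6.757 mol
n/ν for E = 12.02/3 = 4.007
n/ν for X = 6.757/2 = 3.379
Smallest n/ν is X → limiting reagent.
n(B) produced = (2/2) × 6.757 = 6.757 mol
Step 2:
n(B) available = 6.757 mol
n(Q) = 838.9 / 201.00 = 4.174 mol
n/ν for B = 6.757/3 = 2.252
n/ν for Q = 4.174/3 = 1.391
Smallest n/ν is Q → limiting reagent.
n(Z) = (2/3) × 4.174 = 2.783 mol

2.78 mol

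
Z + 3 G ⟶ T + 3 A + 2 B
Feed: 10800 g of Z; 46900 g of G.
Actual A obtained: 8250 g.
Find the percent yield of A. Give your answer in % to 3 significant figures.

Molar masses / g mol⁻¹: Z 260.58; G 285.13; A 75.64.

n(Z) = 10800 / 260.58 = 41.45 mol
n(G) = 46900 / 285.13 = 164.5 mol
n/ν for Z = 41.45/1 = 41.45
n/ν for G = 164.5/3 = 54.83
Smallest n/ν is Z → limiting reagent.
theoretical n(A) = (3/1) × 41.45 = 124.4 mol → 9410 g
% yield = 8250 / 9410 × 100 = 87.67 %

87.7 %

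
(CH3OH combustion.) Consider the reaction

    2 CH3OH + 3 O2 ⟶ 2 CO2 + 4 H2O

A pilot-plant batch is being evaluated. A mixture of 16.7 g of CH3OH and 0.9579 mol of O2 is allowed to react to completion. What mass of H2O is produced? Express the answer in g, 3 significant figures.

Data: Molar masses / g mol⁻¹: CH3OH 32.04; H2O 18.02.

n(CH3OH) = 16.70 / 32.04 = 0.5212 mol
n(O2) = 0.9579 mol
n/ν for CH3OH = 0.5212/2 = 0.2606
n/ν for O2 = 0.9579/3 = 0.3193
Smallest n/ν is CH3OH → limiting reagent.
n(H2O) = (4/2) × 0.5212 = 1.042 mol
mass = 1.042 × 18.02 = 18.78 g

18.8 g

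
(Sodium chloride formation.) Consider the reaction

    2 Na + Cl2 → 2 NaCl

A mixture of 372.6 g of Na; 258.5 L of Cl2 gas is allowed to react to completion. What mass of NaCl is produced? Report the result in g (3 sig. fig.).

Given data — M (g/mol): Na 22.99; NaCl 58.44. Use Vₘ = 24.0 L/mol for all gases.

n(Na) = 372.6 / 22.99 = 16.21 mol
n(Cl2) = 258.5 / 24.0 = 10.77 mol
n/ν for Na = 16.21/2 = 8.105
n/ν for Cl2 = 10.77/1 = 10.77
Smallest n/ν is Na → limiting reagent.
n(NaCl) = (2/2) × 16.21 = 16.21 mol
mass = 16.21 × 58.44 = 947.3 g

947 g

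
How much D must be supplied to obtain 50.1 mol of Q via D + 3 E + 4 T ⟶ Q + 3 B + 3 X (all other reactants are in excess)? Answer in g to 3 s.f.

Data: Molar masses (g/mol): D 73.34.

n(Q) = 50.10 mol
n(D) = (1/1) × 50.10 = 50.10 mol
mass = 50.10 × 73.34 = 3674 g

3670 g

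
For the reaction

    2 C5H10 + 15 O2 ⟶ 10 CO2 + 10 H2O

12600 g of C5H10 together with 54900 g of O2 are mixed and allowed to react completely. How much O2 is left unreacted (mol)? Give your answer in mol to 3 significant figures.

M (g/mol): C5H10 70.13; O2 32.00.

n(C5H10) = 12600 / 70.13 = 179.7 mol
n(O2) = 54900 / 32.00 = 1716 mol
n/ν → C5H10: 89.85, O2: 114.4; C5H10 is limiting.
O2 consumed = (15/2) × 179.7 = 1348 mol
O2 remaining = 1716 − 1348 = 368.0 mol

368 mol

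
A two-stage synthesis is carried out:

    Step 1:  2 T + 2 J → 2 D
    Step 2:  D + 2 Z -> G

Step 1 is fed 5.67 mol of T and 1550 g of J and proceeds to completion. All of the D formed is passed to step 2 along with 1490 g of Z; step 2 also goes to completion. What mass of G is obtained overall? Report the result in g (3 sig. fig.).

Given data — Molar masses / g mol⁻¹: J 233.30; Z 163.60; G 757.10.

Step 1:
n(T) = 5.670 mol
n(J) = 1550 / 233.30 = 6.644 mol
n/ν for T = 5.670/2 = 2.835
n/ν for J = 6.644/2 = 3.322
Smallest n/ν is T → limiting reagent.
n(D) produced = (2/2) × 5.670 = 5.670 mol
Step 2:
n(D) available = 5.670 mol
n(Z) = 1490 / 163.60 = 9.108 mol
n/ν for D = 5.670/1 = 5.670
n/ν for Z = 9.108/2 = 4.554
Smallest n/ν is Z → limiting reagent.
n(G) = (1/2) × 9.108 = 4.554 mol
mass = 4.554 × 757.10 = 3448 g

3450 g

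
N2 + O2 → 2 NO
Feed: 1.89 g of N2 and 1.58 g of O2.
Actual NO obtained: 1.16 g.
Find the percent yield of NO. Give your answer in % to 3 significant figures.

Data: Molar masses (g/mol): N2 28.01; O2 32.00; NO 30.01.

n(N2) = 1.890 / 28.01 = 0.06748 mol
n(O2) = 1.580 / 32.00 = 0.04938 mol
n/ν → N2: 0.06748, O2: 0.04938; O2 is limiting.
theoretical n(NO) = (2/1) × 0.04938 = 0.09876 mol → 2.964 g
% yield = 1.16 / 2.964 × 100 = 39.14 %

39.1 %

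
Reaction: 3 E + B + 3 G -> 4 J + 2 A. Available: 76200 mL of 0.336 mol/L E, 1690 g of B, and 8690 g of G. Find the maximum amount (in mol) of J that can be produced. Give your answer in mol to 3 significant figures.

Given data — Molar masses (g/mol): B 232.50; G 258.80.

n(E) = 0.336 × 76200/1000 = 25.60 mol
n(B) = 1690 / 232.50 = 7.269 mol
n(G) = 8690 / 258.80 = 33.58 mol
n/ν → E: 8.533, B: 7.269, G: 11.19; B is limiting.
n(J) = (4/1) × 7.269 = 29.08 mol

29.1 mol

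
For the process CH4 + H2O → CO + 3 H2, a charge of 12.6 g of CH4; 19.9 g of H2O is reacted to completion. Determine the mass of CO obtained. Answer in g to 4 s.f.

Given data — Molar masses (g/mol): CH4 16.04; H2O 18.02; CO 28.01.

22.00 g

n(CH4) = 12.60 / 16.04 = 0.7855 mol
n(H2O) = 19.90 / 18.02 = 1.104 mol
n/ν → CH4: 0.7855, H2O: 1.104; CH4 is limiting.
n(CO) = (1/1) × 0.7855 = 0.7855 mol
mass = 0.7855 × 28.01 = 22.00 g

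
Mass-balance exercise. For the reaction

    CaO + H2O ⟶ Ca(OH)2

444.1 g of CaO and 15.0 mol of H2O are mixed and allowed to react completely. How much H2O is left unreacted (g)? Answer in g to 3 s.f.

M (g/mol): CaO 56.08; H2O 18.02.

128 g

n(CaO) = 444.1 / 56.08 = 7.919 mol
n(H2O) = 15.00 mol
n/ν for CaO = 7.919/1 = 7.919
n/ν for H2O = 15.00/1 = 15.00
Smallest n/ν is CaO → limiting reagent.
H2O consumed = (1/1) × 7.919 = 7.919 mol
H2O remaining = 15.00 − 7.919 = 7.081 mol
mass = 7.081 × 18.02 = 127.6 g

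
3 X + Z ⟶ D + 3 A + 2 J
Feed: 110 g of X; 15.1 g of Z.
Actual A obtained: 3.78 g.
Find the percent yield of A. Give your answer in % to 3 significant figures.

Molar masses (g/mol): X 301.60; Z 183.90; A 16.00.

95.9 %

n(X) = 110.0 / 301.60 = 0.3647 mol
n(Z) = 15.10 / 183.90 = 0.08211 mol
n/ν → X: 0.1216, Z: 0.08211; Z is limiting.
theoretical n(A) = (3/1) × 0.08211 = 0.2463 mol → 3.941 g
% yield = 3.78 / 3.941 × 100 = 95.91 %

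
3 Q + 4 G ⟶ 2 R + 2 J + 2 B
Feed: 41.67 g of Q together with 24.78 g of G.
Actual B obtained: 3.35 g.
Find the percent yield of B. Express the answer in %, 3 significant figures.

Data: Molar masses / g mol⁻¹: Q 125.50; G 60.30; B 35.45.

n(Q) = 41.67 / 125.50 = 0.3320 mol
n(G) = 24.78 / 60.30 = 0.4109 mol
n/ν for Q = 0.3320/3 = 0.1107
n/ν for G = 0.4109/4 = 0.1027
Smallest n/ν is G → limiting reagent.
theoretical n(B) = (2/4) × 0.4109 = 0.2055 mol → 7.285 g
% yield = 3.35 / 7.285 × 100 = 45.98 %

46.0 %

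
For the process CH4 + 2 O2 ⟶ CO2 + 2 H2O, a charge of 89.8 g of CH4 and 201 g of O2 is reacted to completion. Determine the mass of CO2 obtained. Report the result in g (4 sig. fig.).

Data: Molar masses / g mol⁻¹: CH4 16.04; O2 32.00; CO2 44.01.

n(CH4) = 89.80 / 16.04 = 5.599 mol
n(O2) = 201.0 / 32.00 = 6.281 mol
n/ν → CH4: 5.599, O2: 3.141; O2 is limiting.
n(CO2) = (1/2) × 6.281 = 3.141 mol
mass = 3.141 × 44.01 = 138.2 g

138.2 g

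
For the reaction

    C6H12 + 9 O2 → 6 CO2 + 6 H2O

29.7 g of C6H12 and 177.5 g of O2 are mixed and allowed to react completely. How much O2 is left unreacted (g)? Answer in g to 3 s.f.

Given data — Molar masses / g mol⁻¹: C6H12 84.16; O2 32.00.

75.9 g

n(C6H12) = 29.70 / 84.16 = 0.3529 mol
n(O2) = 177.5 / 32.00 = 5.547 mol
n/ν for C6H12 = 0.3529/1 = 0.3529
n/ν for O2 = 5.547/9 = 0.6163
Smallest n/ν is C6H12 → limiting reagent.
O2 consumed = (9/1) × 0.3529 = 3.176 mol
O2 remaining = 5.547 − 3.176 = 2.371 mol
mass = 2.371 × 32.00 = 75.87 g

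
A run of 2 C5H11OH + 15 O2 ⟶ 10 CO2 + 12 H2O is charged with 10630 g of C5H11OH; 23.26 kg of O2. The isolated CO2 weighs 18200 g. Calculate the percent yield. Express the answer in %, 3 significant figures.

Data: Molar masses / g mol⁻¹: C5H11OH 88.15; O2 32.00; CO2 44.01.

85.3 %

n(C5H11OH) = 10630 / 88.15 = 120.6 mol
n(O2) = 23.26×1000 / 32.00 = 726.9 mol
n/ν → C5H11OH: 60.30, O2: 48.46; O2 is limiting.
theoretical n(CO2) = (10/15) × 726.9 = 484.6 mol → 21330 g
% yield = 18200 / 21330 × 100 = 85.33 %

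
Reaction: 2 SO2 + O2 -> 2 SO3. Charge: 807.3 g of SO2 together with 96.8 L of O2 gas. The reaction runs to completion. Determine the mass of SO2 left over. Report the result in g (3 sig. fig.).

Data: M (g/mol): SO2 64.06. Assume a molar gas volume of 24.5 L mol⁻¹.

301 g

n(SO2) = 807.3 / 64.06 = 12.60 mol
n(O2) = 96.80 / 24.5 = 3.951 mol
n/ν for SO2 = 12.60/2 = 6.300
n/ν for O2 = 3.951/1 = 3.951
Smallest n/ν is O2 → limiting reagent.
SO2 consumed = (2/1) × 3.951 = 7.902 mol
SO2 remaining = 12.60 − 7.902 = 4.698 mol
mass = 4.698 × 64.06 = 301.0 g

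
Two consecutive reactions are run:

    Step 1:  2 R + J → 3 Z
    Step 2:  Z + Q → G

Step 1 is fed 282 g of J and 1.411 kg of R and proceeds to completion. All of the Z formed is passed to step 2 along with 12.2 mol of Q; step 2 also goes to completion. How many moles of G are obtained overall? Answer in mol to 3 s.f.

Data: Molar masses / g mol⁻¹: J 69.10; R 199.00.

10.6 mol

Step 1:
n(J) = 282.0 / 69.10 = 4.081 mol
n(R) = 1.411×1000 / 199.00 = 7.090 mol
n/ν → J: 4.081, R: 3.545; R is limiting.
n(Z) produced = (3/2) × 7.090 = 10.64 mol
Step 2:
n(Z) available = 10.64 mol
n(Q) = 12.20 mol
n/ν → Z: 10.64, Q: 12.20; Z is limiting.
n(G) = (1/1) × 10.64 = 10.64 mol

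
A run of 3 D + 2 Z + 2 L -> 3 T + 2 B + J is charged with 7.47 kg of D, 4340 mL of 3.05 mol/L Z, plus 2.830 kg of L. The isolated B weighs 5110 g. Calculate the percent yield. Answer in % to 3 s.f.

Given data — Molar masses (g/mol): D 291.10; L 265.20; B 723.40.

66.2 %

n(D) = 7.470×1000 / 291.10 = 25.66 mol
n(Z) = 3.05 × 4340/1000 = 13.24 mol
n(L) = 2.830×1000 / 265.20 = 10.67 mol
n/ν → D: 8.553, Z: 6.620, L: 5.335; L is limiting.
theoretical n(B) = (2/2) × 10.67 = 10.67 mol → 7719 g
% yield = 5110 / 7719 × 100 = 66.20 %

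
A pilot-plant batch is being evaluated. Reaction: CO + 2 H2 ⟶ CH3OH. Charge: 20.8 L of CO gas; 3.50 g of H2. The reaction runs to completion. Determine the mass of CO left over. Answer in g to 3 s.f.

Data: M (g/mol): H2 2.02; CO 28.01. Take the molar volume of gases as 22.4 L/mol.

n(CO) = 20.80 / 22.4 = 0.9286 mol
n(H2) = 3.500 / 2.02 = 1.733 mol
n/ν for CO = 0.9286/1 = 0.9286
n/ν for H2 = 1.733/2 = 0.8665
Smallest n/ν is H2 → limiting reagent.
CO consumed = (1/2) × 1.733 = 0.8665 mol
CO remaining = 0.9286 − 0.8665 = 0.06210 mol
mass = 0.06210 × 28.01 = 1.739 g

1.74 g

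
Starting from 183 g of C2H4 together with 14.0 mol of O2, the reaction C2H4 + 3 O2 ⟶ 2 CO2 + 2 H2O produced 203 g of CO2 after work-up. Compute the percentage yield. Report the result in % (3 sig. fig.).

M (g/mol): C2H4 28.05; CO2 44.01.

49.4 %

n(C2H4) = 183.0 / 28.05 = 6.524 mol
n(O2) = 14.00 mol
n/ν for C2H4 = 6.524/1 = 6.524
n/ν for O2 = 14.00/3 = 4.667
Smallest n/ν is O2 → limiting reagent.
theoretical n(CO2) = (2/3) × 14.00 = 9.333 mol → 410.7 g
% yield = 203 / 410.7 × 100 = 49.43 %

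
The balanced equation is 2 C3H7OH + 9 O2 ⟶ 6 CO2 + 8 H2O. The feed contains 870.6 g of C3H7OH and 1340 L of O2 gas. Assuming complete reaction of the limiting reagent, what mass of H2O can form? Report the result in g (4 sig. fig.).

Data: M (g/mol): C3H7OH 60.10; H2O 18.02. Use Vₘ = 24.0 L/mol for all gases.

894.3 g

n(C3H7OH) = 870.6 / 60.10 = 14.49 mol
n(O2) = 1340 / 24.0 = 55.83 mol
n/ν for C3H7OH = 14.49/2 = 7.245
n/ν for O2 = 55.83/9 = 6.203
Smallest n/ν is O2 → limiting reagent.
n(H2O) = (8/9) × 55.83 = 49.63 mol
mass = 49.63 × 18.02 = 894.3 g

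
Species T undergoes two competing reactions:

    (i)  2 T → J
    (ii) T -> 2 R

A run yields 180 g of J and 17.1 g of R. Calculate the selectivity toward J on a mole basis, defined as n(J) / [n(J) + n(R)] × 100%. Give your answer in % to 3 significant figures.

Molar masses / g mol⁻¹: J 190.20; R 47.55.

n(J) = 180 / 190.20 = 0.9464 mol
n(R) = 17.1 / 47.55 = 0.3596 mol
selectivity = 0.9464/(0.9464+0.3596) × 100 = 72.47 %

72.5 %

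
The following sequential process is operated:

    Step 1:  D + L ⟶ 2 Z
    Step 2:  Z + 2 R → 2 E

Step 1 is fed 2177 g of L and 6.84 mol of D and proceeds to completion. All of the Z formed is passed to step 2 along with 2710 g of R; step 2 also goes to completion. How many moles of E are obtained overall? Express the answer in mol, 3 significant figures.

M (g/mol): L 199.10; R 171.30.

15.8 mol

Step 1:
n(L) = 2177 / 199.10 = 10.93 mol
n(D) = 6.840 mol
n/ν for L = 10.93/1 = 10.93
n/ν for D = 6.840/1 = 6.840
Smallest n/ν is D → limiting reagent.
n(Z) produced = (2/1) × 6.840 = 13.68 mol
Step 2:
n(Z) available = 13.68 mol
n(R) = 2710 / 171.30 = 15.82 mol
n/ν for Z = 13.68/1 = 13.68
n/ν for R = 15.82/2 = 7.910
Smallest n/ν is R → limiting reagent.
n(E) = (2/2) × 15.82 = 15.82 mol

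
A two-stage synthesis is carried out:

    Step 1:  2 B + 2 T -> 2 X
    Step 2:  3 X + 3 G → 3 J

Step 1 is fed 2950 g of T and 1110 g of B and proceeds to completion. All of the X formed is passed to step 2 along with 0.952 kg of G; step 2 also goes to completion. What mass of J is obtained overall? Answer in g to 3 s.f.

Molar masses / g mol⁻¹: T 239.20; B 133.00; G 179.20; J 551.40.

Step 1:
n(T) = 2950 / 239.20 = 12.33 mol
n(B) = 1110 / 133.00 = 8.346 mol
n/ν for T = 12.33/2 = 6.165
n/ν for B = 8.346/2 = 4.173
Smallest n/ν is B → limiting reagent.
n(X) produced = (2/2) × 8.346 = 8.346 mol
Step 2:
n(X) available = 8.346 mol
n(G) = 0.9520×1000 / 179.20 = 5.313 mol
n/ν for X = 8.346/3 = 2.782
n/ν for G = 5.313/3 = 1.771
Smallest n/ν is G → limiting reagent.
n(J) = (3/3) × 5.313 = 5.313 mol
mass = 5.313 × 551.40 = 2930 g

2930 g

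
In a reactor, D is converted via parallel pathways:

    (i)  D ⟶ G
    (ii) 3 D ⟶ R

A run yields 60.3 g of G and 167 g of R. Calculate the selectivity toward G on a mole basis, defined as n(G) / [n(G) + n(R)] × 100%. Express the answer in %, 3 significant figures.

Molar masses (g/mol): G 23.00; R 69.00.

52.0 %

n(G) = 60.3 / 23.00 = 2.622 mol
n(R) = 167 / 69.00 = 2.420 mol
selectivity = 2.622/(2.622+2.420) × 100 = 52.00 %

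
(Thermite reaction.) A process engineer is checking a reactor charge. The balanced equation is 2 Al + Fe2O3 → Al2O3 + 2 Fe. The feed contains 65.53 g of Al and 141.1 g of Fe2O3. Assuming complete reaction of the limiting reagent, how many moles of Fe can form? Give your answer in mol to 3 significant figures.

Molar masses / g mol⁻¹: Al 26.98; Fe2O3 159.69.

1.77 mol

n(Al) = 65.53 / 26.98 = 2.429 mol
n(Fe2O3) = 141.1 / 159.69 = 0.8836 mol
n/ν for Al = 2.429/2 = 1.215
n/ν for Fe2O3 = 0.8836/1 = 0.8836
Smallest n/ν is Fe2O3 → limiting reagent.
n(Fe) = (2/1) × 0.8836 = 1.767 mol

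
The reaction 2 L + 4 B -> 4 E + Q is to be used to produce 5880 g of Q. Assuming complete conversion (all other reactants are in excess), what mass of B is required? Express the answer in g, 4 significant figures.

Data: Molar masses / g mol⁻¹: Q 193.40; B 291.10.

35400 g

n(Q) = 5880 / 193.40 = 30.40 mol
n(B) = (4/1) × 30.40 = 121.6 mol
mass = 121.6 × 291.10 = 35400 g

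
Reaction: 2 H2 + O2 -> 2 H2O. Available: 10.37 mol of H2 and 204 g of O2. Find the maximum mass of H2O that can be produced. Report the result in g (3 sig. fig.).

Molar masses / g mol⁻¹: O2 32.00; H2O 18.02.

187 g

n(H2) = 10.37 mol
n(O2) = 204.0 / 32.00 = 6.375 mol
n/ν for H2 = 10.37/2 = 5.185
n/ν for O2 = 6.375/1 = 6.375
Smallest n/ν is H2 → limiting reagent.
n(H2O) = (2/2) × 10.37 = 10.37 mol
mass = 10.37 × 18.02 = 186.9 g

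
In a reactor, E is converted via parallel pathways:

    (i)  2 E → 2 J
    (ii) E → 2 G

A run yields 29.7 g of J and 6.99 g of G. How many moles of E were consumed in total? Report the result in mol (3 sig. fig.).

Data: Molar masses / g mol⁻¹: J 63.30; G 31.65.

n(J) = 29.7 / 63.30 = 0.4692 mol
n(G) = 6.99 / 31.65 = 0.2209 mol
n(E) via (i) = (2/2)×0.4692 = 0.4692 mol
n(E) via (ii) = (1/2)×0.2209 = 0.1105 mol
total n(E) = 0.4692 + 0.1105 = 0.5797 mol

0.580 mol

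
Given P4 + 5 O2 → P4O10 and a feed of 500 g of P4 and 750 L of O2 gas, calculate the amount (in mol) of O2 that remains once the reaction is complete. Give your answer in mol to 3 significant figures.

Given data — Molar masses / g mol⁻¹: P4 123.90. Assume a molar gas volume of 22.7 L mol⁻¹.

12.9 mol

n(P4) = 500.0 / 123.90 = 4.036 mol
n(O2) = 750.0 / 22.7 = 33.04 mol
n/ν → P4: 4.036, O2: 6.608; P4 is limiting.
O2 consumed = (5/1) × 4.036 = 20.18 mol
O2 remaining = 33.04 − 20.18 = 12.86 mol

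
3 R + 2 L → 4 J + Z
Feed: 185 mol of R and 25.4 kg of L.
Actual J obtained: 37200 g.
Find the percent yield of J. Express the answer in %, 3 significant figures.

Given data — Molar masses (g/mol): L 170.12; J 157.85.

95.5 %

n(R) = 185.0 mol
n(L) = 25.40×1000 / 170.12 = 149.3 mol
n/ν for R = 185.0/3 = 61.67
n/ν for L = 149.3/2 = 74.65
Smallest n/ν is R → limiting reagent.
theoretical n(J) = (4/3) × 185.0 = 246.7 mol → 38940 g
% yield = 37200 / 38940 × 100 = 95.53 %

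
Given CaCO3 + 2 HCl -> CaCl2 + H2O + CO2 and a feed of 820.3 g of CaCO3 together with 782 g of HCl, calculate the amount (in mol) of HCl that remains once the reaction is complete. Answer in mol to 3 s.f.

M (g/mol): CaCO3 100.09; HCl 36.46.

5.06 mol

n(CaCO3) = 820.3 / 100.09 = 8.196 mol
n(HCl) = 782.0 / 36.46 = 21.45 mol
n/ν for CaCO3 = 8.196/1 = 8.196
n/ν for HCl = 21.45/2 = 10.73
Smallest n/ν is CaCO3 → limiting reagent.
HCl consumed = (2/1) × 8.196 = 16.39 mol
HCl remaining = 21.45 − 16.39 = 5.060 mol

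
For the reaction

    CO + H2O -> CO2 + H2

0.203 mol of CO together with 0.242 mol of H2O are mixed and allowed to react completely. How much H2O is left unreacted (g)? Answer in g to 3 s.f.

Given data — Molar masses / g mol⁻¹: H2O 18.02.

0.703 g

n(CO) = 0.2030 mol
n(H2O) = 0.2420 mol
n/ν for CO = 0.2030/1 = 0.2030
n/ν for H2O = 0.2420/1 = 0.2420
Smallest n/ν is CO → limiting reagent.
H2O consumed = (1/1) × 0.2030 = 0.2030 mol
H2O remaining = 0.2420 − 0.2030 = 0.03900 mol
mass = 0.03900 × 18.02 = 0.7028 g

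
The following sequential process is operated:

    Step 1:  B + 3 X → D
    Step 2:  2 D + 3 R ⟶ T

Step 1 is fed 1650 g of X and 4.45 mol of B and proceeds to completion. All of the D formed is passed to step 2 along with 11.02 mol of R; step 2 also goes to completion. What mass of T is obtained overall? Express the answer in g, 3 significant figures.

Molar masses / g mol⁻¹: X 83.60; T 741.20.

1650 g

Step 1:
n(X) = 1650 / 83.60 = 19.74 mol
n(B) = 4.450 mol
n/ν for X = 19.74/3 = 6.580
n/ν for B = 4.450/1 = 4.450
Smallest n/ν is B → limiting reagent.
n(D) produced = (1/1) × 4.450 = 4.450 mol
Step 2:
n(D) available = 4.450 mol
n(R) = 11.02 mol
n/ν for D = 4.450/2 = 2.225
n/ν for R = 11.02/3 = 3.673
Smallest n/ν is D → limiting reagent.
n(T) = (1/2) × 4.450 = 2.225 mol
mass = 2.225 × 741.20 = 1649 g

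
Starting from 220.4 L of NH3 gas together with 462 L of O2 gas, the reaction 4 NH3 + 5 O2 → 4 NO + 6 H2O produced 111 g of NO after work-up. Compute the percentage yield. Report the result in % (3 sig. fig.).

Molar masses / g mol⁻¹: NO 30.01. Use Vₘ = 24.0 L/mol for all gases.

n(NH3) = 220.4 / 24.0 = 9.183 mol
n(O2) = 462.0 / 24.0 = 19.25 mol
n/ν → NH3: 2.296, O2: 3.850; NH3 is limiting.
theoretical n(NO) = (4/4) × 9.183 = 9.183 mol → 275.6 g
% yield = 111 / 275.6 × 100 = 40.28 %

40.3 %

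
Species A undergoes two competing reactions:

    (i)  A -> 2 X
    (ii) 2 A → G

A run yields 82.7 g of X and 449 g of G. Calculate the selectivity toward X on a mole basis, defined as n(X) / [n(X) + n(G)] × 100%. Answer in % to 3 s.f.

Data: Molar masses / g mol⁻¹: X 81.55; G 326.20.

n(X) = 82.7 / 81.55 = 1.014 mol
n(G) = 449 / 326.20 = 1.376 mol
selectivity = 1.014/(1.014+1.376) × 100 = 42.43 %

42.4 %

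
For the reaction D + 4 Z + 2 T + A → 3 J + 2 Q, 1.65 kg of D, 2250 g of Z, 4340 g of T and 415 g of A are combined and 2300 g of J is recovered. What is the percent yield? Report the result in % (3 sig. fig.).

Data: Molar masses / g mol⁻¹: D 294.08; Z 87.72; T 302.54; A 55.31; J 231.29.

59.1 %

n(D) = 1.650×1000 / 294.08 = 5.611 mol
n(Z) = 2250 / 87.72 = 25.65 mol
n(T) = 4340 / 302.54 = 14.35 mol
n(A) = 415.0 / 55.31 = 7.503 mol
n/ν → D: 5.611, Z: 6.413, T: 7.175, A: 7.503; D is limiting.
theoretical n(J) = (3/1) × 5.611 = 16.83 mol → 3893 g
% yield = 2300 / 3893 × 100 = 59.08 %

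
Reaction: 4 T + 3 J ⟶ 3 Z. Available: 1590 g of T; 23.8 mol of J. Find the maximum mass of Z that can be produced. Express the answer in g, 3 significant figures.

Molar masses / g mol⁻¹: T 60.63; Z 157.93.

3110 g

n(T) = 1590 / 60.63 = 26.22 mol
n(J) = 23.80 mol
n/ν for T = 26.22/4 = 6.555
n/ν for J = 23.80/3 = 7.933
Smallest n/ν is T → limiting reagent.
n(Z) = (3/4) × 26.22 = 19.67 mol
mass = 19.67 × 157.93 = 3106 g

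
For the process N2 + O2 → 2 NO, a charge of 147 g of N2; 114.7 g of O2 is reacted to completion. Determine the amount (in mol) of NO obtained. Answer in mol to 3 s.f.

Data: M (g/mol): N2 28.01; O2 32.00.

7.17 mol

n(N2) = 147.0 / 28.01 = 5.248 mol
n(O2) = 114.7 / 32.00 = 3.584 mol
n/ν for N2 = 5.248/1 = 5.248
n/ν for O2 = 3.584/1 = 3.584
Smallest n/ν is O2 → limiting reagent.
n(NO) = (2/1) × 3.584 = 7.168 mol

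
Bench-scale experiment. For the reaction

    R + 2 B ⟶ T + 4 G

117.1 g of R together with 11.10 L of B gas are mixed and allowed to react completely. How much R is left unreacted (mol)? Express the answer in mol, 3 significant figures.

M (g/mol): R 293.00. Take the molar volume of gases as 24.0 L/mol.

0.168 mol

n(R) = 117.1 / 293.00 = 0.3997 mol
n(B) = 11.10 / 24.0 = 0.4625 mol
n/ν for R = 0.3997/1 = 0.3997
n/ν for B = 0.4625/2 = 0.2313
Smallest n/ν is B → limiting reagent.
R consumed = (1/2) × 0.4625 = 0.2313 mol
R remaining = 0.3997 − 0.2313 = 0.1684 mol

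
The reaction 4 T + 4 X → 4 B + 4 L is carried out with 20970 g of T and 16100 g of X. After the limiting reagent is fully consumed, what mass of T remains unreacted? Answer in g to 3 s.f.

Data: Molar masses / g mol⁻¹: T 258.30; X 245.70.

4040 g

n(T) = 20970 / 258.30 = 81.18 mol
n(X) = 16100 / 245.70 = 65.53 mol
n/ν for T = 81.18/4 = 20.30
n/ν for X = 65.53/4 = 16.38
Smallest n/ν is X → limiting reagent.
T consumed = (4/4) × 65.53 = 65.53 mol
T remaining = 81.18 − 65.53 = 15.65 mol
mass = 15.65 × 258.30 = 4042 g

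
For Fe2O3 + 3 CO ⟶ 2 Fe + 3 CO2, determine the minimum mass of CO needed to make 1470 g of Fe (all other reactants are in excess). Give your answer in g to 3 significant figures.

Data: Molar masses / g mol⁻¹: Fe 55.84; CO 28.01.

n(Fe) = 1470 / 55.84 = 26.33 mol
n(CO) = (3/2) × 26.33 = 39.50 mol
mass = 39.50 × 28.01 = 1106 g

1110 g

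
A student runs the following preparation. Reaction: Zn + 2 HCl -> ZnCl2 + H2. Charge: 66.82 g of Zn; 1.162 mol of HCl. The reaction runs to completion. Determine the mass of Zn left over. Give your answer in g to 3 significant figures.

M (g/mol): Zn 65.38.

28.8 g

n(Zn) = 66.82 / 65.38 = 1.022 mol
n(HCl) = 1.162 mol
n/ν for Zn = 1.022/1 = 1.022
n/ν for HCl = 1.162/2 = 0.5810
Smallest n/ν is HCl → limiting reagent.
Zn consumed = (1/2) × 1.162 = 0.5810 mol
Zn remaining = 1.022 − 0.5810 = 0.4410 mol
mass = 0.4410 × 65.38 = 28.83 g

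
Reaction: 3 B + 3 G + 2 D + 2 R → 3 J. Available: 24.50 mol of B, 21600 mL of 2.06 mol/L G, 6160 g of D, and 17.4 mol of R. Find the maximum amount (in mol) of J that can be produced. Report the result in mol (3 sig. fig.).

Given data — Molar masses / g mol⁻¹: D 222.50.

24.5 mol

n(B) = 24.50 mol
n(G) = 2.06 × 21600/1000 = 44.50 mol
n(D) = 6160 / 222.50 = 27.69 mol
n(R) = 17.40 mol
n/ν for B = 24.50/3 = 8.167
n/ν for G = 44.50/3 = 14.83
n/ν for D = 27.69/2 = 13.85
n/ν for R = 17.40/2 = 8.700
Smallest n/ν is B → limiting reagent.
n(J) = (3/3) × 24.50 = 24.50 mol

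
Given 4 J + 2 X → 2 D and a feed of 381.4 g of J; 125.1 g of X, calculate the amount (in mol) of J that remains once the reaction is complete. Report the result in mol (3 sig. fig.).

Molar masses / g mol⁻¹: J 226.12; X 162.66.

n(J) = 381.4 / 226.12 = 1.687 mol
n(X) = 125.1 / 162.66 = 0.7691 mol
n/ν → J: 0.4218, X: 0.3846; X is limiting.
J consumed = (4/2) × 0.7691 = 1.538 mol
J remaining = 1.687 − 1.538 = 0.1490 mol

0.149 mol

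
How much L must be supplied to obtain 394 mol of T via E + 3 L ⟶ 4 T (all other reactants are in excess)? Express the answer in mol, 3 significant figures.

n(T) = 394.0 mol
n(L) = (3/4) × 394.0 = 295.5 mol

296 mol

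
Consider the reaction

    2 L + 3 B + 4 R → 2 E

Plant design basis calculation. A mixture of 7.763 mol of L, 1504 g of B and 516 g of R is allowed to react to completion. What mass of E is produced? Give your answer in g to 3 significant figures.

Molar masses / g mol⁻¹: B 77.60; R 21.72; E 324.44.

n(L) = 7.763 mol
n(B) = 1504 / 77.60 = 19.38 mol
n(R) = 516.0 / 21.72 = 23.76 mol
n/ν → L: 3.882, B: 6.460, R: 5.940; L is limiting.
n(E) = (2/2) × 7.763 = 7.763 mol
mass = 7.763 × 324.44 = 2519 g

2520 g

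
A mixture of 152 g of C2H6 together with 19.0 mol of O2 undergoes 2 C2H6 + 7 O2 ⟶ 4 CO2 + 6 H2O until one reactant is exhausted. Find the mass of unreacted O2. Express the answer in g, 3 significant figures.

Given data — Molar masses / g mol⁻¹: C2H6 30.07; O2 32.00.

41.9 g

n(C2H6) = 152.0 / 30.07 = 5.055 mol
n(O2) = 19.00 mol
n/ν for C2H6 = 5.055/2 = 2.528
n/ν for O2 = 19.00/7 = 2.714
Smallest n/ν is C2H6 → limiting reagent.
O2 consumed = (7/2) × 5.055 = 17.69 mol
O2 remaining = 19.00 − 17.69 = 1.310 mol
mass = 1.310 × 32.00 = 41.92 g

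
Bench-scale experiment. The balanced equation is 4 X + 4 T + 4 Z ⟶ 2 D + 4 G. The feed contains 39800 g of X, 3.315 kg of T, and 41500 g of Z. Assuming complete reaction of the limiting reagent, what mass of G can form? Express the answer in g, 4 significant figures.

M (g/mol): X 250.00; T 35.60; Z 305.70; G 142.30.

n(X) = 39800 / 250.00 = 159.2 mol
n(T) = 3.315×1000 / 35.60 = 93.12 mol
n(Z) = 41500 / 305.70 = 135.8 mol
n/ν → X: 39.80, T: 23.28, Z: 33.95; T is limiting.
n(G) = (4/4) × 93.12 = 93.12 mol
mass = 93.12 × 142.30 = 13250 g

13250 g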